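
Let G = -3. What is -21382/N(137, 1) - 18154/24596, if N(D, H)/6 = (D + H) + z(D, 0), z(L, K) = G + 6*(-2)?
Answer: -134827331/4537962 ≈ -29.711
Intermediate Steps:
z(L, K) = -15 (z(L, K) = -3 + 6*(-2) = -3 - 12 = -15)
N(D, H) = -90 + 6*D + 6*H (N(D, H) = 6*((D + H) - 15) = 6*(-15 + D + H) = -90 + 6*D + 6*H)
-21382/N(137, 1) - 18154/24596 = -21382/(-90 + 6*137 + 6*1) - 18154/24596 = -21382/(-90 + 822 + 6) - 18154*1/24596 = -21382/738 - 9077/12298 = -21382*1/738 - 9077/12298 = -10691/369 - 9077/12298 = -134827331/4537962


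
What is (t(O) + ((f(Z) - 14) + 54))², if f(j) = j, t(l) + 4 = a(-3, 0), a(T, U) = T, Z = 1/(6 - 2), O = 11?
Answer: 17689/16 ≈ 1105.6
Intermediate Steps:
Z = ¼ (Z = 1/4 = ¼ ≈ 0.25000)
t(l) = -7 (t(l) = -4 - 3 = -7)
(t(O) + ((f(Z) - 14) + 54))² = (-7 + ((¼ - 14) + 54))² = (-7 + (-55/4 + 54))² = (-7 + 161/4)² = (133/4)² = 17689/16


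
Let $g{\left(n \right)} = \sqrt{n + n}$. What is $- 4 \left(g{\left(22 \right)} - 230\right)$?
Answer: $920 - 8 \sqrt{11} \approx 893.47$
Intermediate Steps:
$g{\left(n \right)} = \sqrt{2} \sqrt{n}$ ($g{\left(n \right)} = \sqrt{2 n} = \sqrt{2} \sqrt{n}$)
$- 4 \left(g{\left(22 \right)} - 230\right) = - 4 \left(\sqrt{2} \sqrt{22} - 230\right) = - 4 \left(2 \sqrt{11} - 230\right) = - 4 \left(-230 + 2 \sqrt{11}\right) = 920 - 8 \sqrt{11}$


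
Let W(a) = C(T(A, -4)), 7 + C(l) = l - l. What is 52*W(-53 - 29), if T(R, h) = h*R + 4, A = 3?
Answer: -364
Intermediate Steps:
T(R, h) = 4 + R*h (T(R, h) = R*h + 4 = 4 + R*h)
C(l) = -7 (C(l) = -7 + (l - l) = -7 + 0 = -7)
W(a) = -7
52*W(-53 - 29) = 52*(-7) = -364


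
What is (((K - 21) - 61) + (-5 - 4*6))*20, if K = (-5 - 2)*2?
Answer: -2500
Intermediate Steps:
K = -14 (K = -7*2 = -14)
(((K - 21) - 61) + (-5 - 4*6))*20 = (((-14 - 21) - 61) + (-5 - 4*6))*20 = ((-35 - 61) + (-5 - 24))*20 = (-96 - 29)*20 = -125*20 = -2500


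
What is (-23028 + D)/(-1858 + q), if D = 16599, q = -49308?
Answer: 6429/51166 ≈ 0.12565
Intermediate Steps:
(-23028 + D)/(-1858 + q) = (-23028 + 16599)/(-1858 - 49308) = -6429/(-51166) = -6429*(-1/51166) = 6429/51166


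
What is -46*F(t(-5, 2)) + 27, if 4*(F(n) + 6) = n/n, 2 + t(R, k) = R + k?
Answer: 583/2 ≈ 291.50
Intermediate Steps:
t(R, k) = -2 + R + k (t(R, k) = -2 + (R + k) = -2 + R + k)
F(n) = -23/4 (F(n) = -6 + (n/n)/4 = -6 + (¼)*1 = -6 + ¼ = -23/4)
-46*F(t(-5, 2)) + 27 = -46*(-23/4) + 27 = 529/2 + 27 = 583/2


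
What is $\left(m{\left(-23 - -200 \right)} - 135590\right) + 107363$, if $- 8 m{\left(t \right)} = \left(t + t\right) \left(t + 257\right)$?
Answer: $- \frac{94863}{2} \approx -47432.0$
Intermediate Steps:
$m{\left(t \right)} = - \frac{t \left(257 + t\right)}{4}$ ($m{\left(t \right)} = - \frac{\left(t + t\right) \left(t + 257\right)}{8} = - \frac{2 t \left(257 + t\right)}{8} = - \frac{t \left(257 + t\right)}{4}$)
$\left(m{\left(-23 - -200 \right)} - 135590\right) + 107363 = \left(- \frac{\left(-23 - -200\right) \left(257 - -177\right)}{4} - 135590\right) + 107363 = \left(- \frac{\left(-23 + 200\right) \left(257 + \left(-23 + 200\right)\right)}{4} - 135590\right) + 107363 = \left(\left(- \frac{1}{4}\right) 177 \left(257 + 177\right) - 135590\right) + 107363 = \left(\left(- \frac{1}{4}\right) 177 \cdot 434 - 135590\right) + 107363 = \left(- \frac{38409}{2} - 135590\right) + 107363 = - \frac{309589}{2} + 107363 = - \frac{94863}{2}$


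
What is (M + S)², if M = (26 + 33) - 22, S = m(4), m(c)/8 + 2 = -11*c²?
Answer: 1923769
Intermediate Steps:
m(c) = -16 - 88*c² (m(c) = -16 + 8*(-11*c²) = -16 - 88*c²)
S = -1424 (S = -16 - 88*4² = -16 - 88*16 = -16 - 1408 = -1424)
M = 37 (M = 59 - 22 = 37)
(M + S)² = (37 - 1424)² = (-1387)² = 1923769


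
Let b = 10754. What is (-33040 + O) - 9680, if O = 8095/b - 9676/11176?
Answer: -320899348804/7511669 ≈ -42720.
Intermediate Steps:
O = -849124/7511669 (O = 8095/10754 - 9676/11176 = 8095*(1/10754) - 9676*1/11176 = 8095/10754 - 2419/2794 = -849124/7511669 ≈ -0.11304)
(-33040 + O) - 9680 = (-33040 - 849124/7511669) - 9680 = -248186392884/7511669 - 9680 = -320899348804/7511669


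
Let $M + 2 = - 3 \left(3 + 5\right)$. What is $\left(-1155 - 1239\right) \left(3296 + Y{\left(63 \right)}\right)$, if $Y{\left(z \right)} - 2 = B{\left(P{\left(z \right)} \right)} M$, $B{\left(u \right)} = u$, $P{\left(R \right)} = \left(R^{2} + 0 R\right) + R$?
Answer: $243072396$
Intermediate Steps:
$P{\left(R \right)} = R + R^{2}$ ($P{\left(R \right)} = \left(R^{2} + 0\right) + R = R^{2} + R = R + R^{2}$)
$M = -26$ ($M = -2 - 3 \left(3 + 5\right) = -2 - 24 = -26$)
$Y{\left(z \right)} = 2 - 26 z \left(1 + z\right)$ ($Y{\left(z \right)} = 2 + z \left(1 + z\right) \left(-26\right) = 2 - 26 z \left(1 + z\right)$)
$\left(-1155 - 1239\right) \left(3296 + Y{\left(63 \right)}\right) = \left(-1155 - 1239\right) \left(3296 + \left(2 - 1638 \left(1 + 63\right)\right)\right) = - 2394 \left(3296 + \left(2 - 1638 \cdot 64\right)\right) = - 2394 \left(3296 + \left(2 - 104832\right)\right) = - 2394 \left(3296 - 104830\right) = \left(-2394\right) \left(-101534\right) = 243072396$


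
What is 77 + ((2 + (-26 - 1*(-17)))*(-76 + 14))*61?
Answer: 26551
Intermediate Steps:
77 + ((2 + (-26 - 1*(-17)))*(-76 + 14))*61 = 77 + ((2 + (-26 + 17))*(-62))*61 = 77 + ((2 - 9)*(-62))*61 = 77 - 7*(-62)*61 = 77 + 434*61 = 77 + 26474 = 26551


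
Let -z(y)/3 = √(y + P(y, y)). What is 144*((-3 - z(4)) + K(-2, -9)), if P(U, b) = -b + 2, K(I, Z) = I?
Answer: -720 + 432*√2 ≈ -109.06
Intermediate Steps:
P(U, b) = 2 - b
z(y) = -3*√2 (z(y) = -3*√(y + (2 - y)) = -3*√2)
144*((-3 - z(4)) + K(-2, -9)) = 144*((-3 - (-3)*√2) - 2) = 144*((-3 + 3*√2) - 2) = 144*(-5 + 3*√2) = -720 + 432*√2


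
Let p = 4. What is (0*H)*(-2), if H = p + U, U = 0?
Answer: 0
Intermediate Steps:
H = 4 (H = 4 + 0 = 4)
(0*H)*(-2) = (0*4)*(-2) = 0*(-2) = 0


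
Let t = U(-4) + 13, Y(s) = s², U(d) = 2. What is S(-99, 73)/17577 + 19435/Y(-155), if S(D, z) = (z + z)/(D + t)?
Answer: 92553703/114426270 ≈ 0.80885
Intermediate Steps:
t = 15 (t = 2 + 13 = 15)
S(D, z) = 2*z/(15 + D) (S(D, z) = (z + z)/(D + 15) = (2*z)/(15 + D) = 2*z/(15 + D))
S(-99, 73)/17577 + 19435/Y(-155) = (2*73/(15 - 99))/17577 + 19435/((-155)²) = (2*73/(-84))*(1/17577) + 19435/24025 = (2*73*(-1/84))*(1/17577) + 19435*(1/24025) = -73/42*1/17577 + 3887/4805 = -73/738234 + 3887/4805 = 92553703/114426270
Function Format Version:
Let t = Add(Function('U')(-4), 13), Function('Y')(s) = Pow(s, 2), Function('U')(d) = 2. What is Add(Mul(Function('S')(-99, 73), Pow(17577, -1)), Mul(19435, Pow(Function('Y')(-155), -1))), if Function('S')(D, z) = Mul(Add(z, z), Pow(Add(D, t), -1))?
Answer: Rational(92553703, 114426270) ≈ 0.80885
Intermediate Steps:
t = 15 (t = Add(2, 13) = 15)
Function('S')(D, z) = Mul(2, z, Pow(Add(15, D), -1)) (Function('S')(D, z) = Mul(Add(z, z), Pow(Add(D, 15), -1)) = Mul(Mul(2, z), Pow(Add(15, D), -1)) = Mul(2, z, Pow(Add(15, D), -1)))
Add(Mul(Function('S')(-99, 73), Pow(17577, -1)), Mul(19435, Pow(Function('Y')(-155), -1))) = Add(Mul(Mul(2, 73, Pow(Add(15, -99), -1)), Pow(17577, -1)), Mul(19435, Pow(Pow(-155, 2), -1))) = Add(Mul(Mul(2, 73, Pow(-84, -1)), Rational(1, 17577)), Mul(19435, Pow(24025, -1))) = Add(Mul(Mul(2, 73, Rational(-1, 84)), Rational(1, 17577)), Mul(19435, Rational(1, 24025))) = Add(Mul(Rational(-73, 42), Rational(1, 17577)), Rational(3887, 4805)) = Add(Rational(-73, 738234), Rational(3887, 4805)) = Rational(92553703, 114426270)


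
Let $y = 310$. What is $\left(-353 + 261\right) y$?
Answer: $-28520$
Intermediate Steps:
$\left(-353 + 261\right) y = \left(-353 + 261\right) 310 = \left(-92\right) 310 = -28520$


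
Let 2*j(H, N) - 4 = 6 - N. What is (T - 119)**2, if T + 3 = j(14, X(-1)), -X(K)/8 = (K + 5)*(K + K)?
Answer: 22201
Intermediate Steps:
X(K) = -16*K*(5 + K) (X(K) = -8*(K + 5)*(K + K) = -8*(5 + K)*2*K = -16*K*(5 + K))
j(H, N) = 5 - N/2 (j(H, N) = 2 + (6 - N)/2 = 2 + (3 - N/2) = 5 - N/2)
T = -30 (T = -3 + (5 - (-8)*(-1)*(5 - 1)) = -3 + (5 - (-8)*(-1)*4) = -3 + (5 - 1/2*64) = -3 + (5 - 32) = -3 - 27 = -30)
(T - 119)**2 = (-30 - 119)**2 = (-149)**2 = 22201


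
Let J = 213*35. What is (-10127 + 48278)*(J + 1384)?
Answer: 337216689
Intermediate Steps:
J = 7455
(-10127 + 48278)*(J + 1384) = (-10127 + 48278)*(7455 + 1384) = 38151*8839 = 337216689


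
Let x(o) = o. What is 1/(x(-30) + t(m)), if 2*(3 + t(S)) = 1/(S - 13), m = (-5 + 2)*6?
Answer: -62/2047 ≈ -0.030288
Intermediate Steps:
m = -18 (m = -3*6 = -18)
t(S) = -3 + 1/(2*(-13 + S)) (t(S) = -3 + 1/(2*(S - 13)) = -3 + 1/(2*(-13 + S)))
1/(x(-30) + t(m)) = 1/(-30 + (79 - 6*(-18))/(2*(-13 - 18))) = 1/(-30 + (½)*(79 + 108)/(-31)) = 1/(-30 + (½)*(-1/31)*187) = 1/(-30 - 187/62) = 1/(-2047/62) = -62/2047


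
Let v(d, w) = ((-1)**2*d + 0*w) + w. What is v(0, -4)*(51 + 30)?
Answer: -324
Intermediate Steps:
v(d, w) = d + w (v(d, w) = (1*d + 0) + w = (d + 0) + w = d + w)
v(0, -4)*(51 + 30) = (0 - 4)*(51 + 30) = -4*81 = -324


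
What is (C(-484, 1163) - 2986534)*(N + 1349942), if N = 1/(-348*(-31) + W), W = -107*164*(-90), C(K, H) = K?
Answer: -3205897081358373133/795054 ≈ -4.0323e+12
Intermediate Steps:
W = 1579320 (W = -17548*(-90) = 1579320)
N = 1/1590108 (N = 1/(-348*(-31) + 1579320) = 1/(10788 + 1579320) = 1/1590108 ≈ 6.2889e-7)
(C(-484, 1163) - 2986534)*(N + 1349942) = (-484 - 2986534)*(1/1590108 + 1349942) = -2987018*2146553573737/1590108 = -3205897081358373133/795054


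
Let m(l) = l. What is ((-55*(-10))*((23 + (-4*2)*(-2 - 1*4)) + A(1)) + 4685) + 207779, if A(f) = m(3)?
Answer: 253164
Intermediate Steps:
A(f) = 3
((-55*(-10))*((23 + (-4*2)*(-2 - 1*4)) + A(1)) + 4685) + 207779 = ((-55*(-10))*((23 + (-4*2)*(-2 - 1*4)) + 3) + 4685) + 207779 = (550*((23 - 8*(-2 - 4)) + 3) + 4685) + 207779 = (550*((23 - 8*(-6)) + 3) + 4685) + 207779 = (550*((23 + 48) + 3) + 4685) + 207779 = (550*(71 + 3) + 4685) + 207779 = (550*74 + 4685) + 207779 = (40700 + 4685) + 207779 = 45385 + 207779 = 253164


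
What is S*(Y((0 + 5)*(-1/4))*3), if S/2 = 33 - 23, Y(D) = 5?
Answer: 300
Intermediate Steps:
S = 20 (S = 2*(33 - 23) = 2*10 = 20)
S*(Y((0 + 5)*(-1/4))*3) = 20*(5*3) = 20*15 = 300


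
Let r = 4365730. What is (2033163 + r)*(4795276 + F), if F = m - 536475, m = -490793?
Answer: 24111080015144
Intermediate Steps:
F = -1027268 (F = -490793 - 536475 = -1027268)
(2033163 + r)*(4795276 + F) = (2033163 + 4365730)*(4795276 - 1027268) = 6398893*3768008 = 24111080015144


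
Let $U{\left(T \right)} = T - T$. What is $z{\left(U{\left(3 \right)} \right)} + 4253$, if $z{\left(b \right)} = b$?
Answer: $4253$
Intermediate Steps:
$U{\left(T \right)} = 0$
$z{\left(U{\left(3 \right)} \right)} + 4253 = 0 + 4253 = 4253$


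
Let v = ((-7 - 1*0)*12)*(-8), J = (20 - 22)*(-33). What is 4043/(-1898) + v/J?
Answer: 12931/1606 ≈ 8.0517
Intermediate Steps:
J = 66 (J = -2*(-33) = 66)
v = 672 (v = ((-7 + 0)*12)*(-8) = -7*12*(-8) = -84*(-8) = 672)
4043/(-1898) + v/J = 4043/(-1898) + 672/66 = 4043*(-1/1898) + 672*(1/66) = -311/146 + 112/11 = 12931/1606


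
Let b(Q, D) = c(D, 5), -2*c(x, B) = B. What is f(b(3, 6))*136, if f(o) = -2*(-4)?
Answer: 1088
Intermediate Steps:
c(x, B) = -B/2
b(Q, D) = -5/2 (b(Q, D) = -½*5 = -5/2)
f(o) = 8
f(b(3, 6))*136 = 8*136 = 1088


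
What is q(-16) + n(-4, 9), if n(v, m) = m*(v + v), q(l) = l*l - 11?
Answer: 173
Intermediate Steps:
q(l) = -11 + l² (q(l) = l² - 11 = -11 + l²)
n(v, m) = 2*m*v (n(v, m) = m*(2*v) = 2*m*v)
q(-16) + n(-4, 9) = (-11 + (-16)²) + 2*9*(-4) = (-11 + 256) - 72 = 245 - 72 = 173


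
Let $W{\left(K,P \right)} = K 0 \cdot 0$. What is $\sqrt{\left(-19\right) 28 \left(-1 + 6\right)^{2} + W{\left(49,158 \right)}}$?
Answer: $10 i \sqrt{133} \approx 115.33 i$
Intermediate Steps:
$W{\left(K,P \right)} = 0$ ($W{\left(K,P \right)} = 0 \cdot 0 = 0$)
$\sqrt{\left(-19\right) 28 \left(-1 + 6\right)^{2} + W{\left(49,158 \right)}} = \sqrt{\left(-19\right) 28 \left(-1 + 6\right)^{2} + 0} = \sqrt{- 532 \cdot 5^{2} + 0} = \sqrt{\left(-532\right) 25 + 0} = \sqrt{-13300 + 0} = \sqrt{-13300} = 10 i \sqrt{133}$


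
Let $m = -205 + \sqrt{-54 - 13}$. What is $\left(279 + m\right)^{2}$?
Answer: $\left(74 + i \sqrt{67}\right)^{2} \approx 5409.0 + 1211.4 i$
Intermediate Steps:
$m = -205 + i \sqrt{67}$ ($m = -205 + \sqrt{-67} = -205 + i \sqrt{67} \approx -205.0 + 8.1853 i$)
$\left(279 + m\right)^{2} = \left(279 - \left(205 - i \sqrt{67}\right)\right)^{2} = \left(74 + i \sqrt{67}\right)^{2}$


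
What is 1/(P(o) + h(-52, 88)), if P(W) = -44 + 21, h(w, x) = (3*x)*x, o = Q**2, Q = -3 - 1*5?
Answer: 1/23209 ≈ 4.3087e-5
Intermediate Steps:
Q = -8 (Q = -3 - 5 = -8)
o = 64 (o = (-8)**2 = 64)
h(w, x) = 3*x**2
P(W) = -23
1/(P(o) + h(-52, 88)) = 1/(-23 + 3*88**2) = 1/(-23 + 3*7744) = 1/(-23 + 23232) = 1/23209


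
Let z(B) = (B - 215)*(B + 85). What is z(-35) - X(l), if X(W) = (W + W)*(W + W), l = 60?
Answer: -26900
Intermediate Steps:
z(B) = (-215 + B)*(85 + B)
X(W) = 4*W² (X(W) = (2*W)*(2*W) = 4*W²)
z(-35) - X(l) = (-18275 + (-35)² - 130*(-35)) - 4*60² = (-18275 + 1225 + 4550) - 4*3600 = -12500 - 1*14400 = -12500 - 14400 = -26900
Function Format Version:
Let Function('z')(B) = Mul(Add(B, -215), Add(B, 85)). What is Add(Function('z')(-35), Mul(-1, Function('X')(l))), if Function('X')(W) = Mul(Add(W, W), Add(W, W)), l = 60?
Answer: -26900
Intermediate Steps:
Function('z')(B) = Mul(Add(-215, B), Add(85, B))
Function('X')(W) = Mul(4, Pow(W, 2)) (Function('X')(W) = Mul(Mul(2, W), Mul(2, W)) = Mul(4, Pow(W, 2)))
Add(Function('z')(-35), Mul(-1, Function('X')(l))) = Add(Add(-18275, Pow(-35, 2), Mul(-130, -35)), Mul(-1, Mul(4, Pow(60, 2)))) = Add(Add(-18275, 1225, 4550), Mul(-1, Mul(4, 3600))) = Add(-12500, Mul(-1, 14400)) = Add(-12500, -14400) = -26900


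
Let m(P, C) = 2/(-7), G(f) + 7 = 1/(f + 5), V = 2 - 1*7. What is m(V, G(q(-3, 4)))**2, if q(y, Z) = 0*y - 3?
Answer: 4/49 ≈ 0.081633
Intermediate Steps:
q(y, Z) = -3 (q(y, Z) = 0 - 3 = -3)
V = -5 (V = 2 - 7 = -5)
G(f) = -7 + 1/(5 + f) (G(f) = -7 + 1/(f + 5) = -7 + 1/(5 + f))
m(P, C) = -2/7 (m(P, C) = 2*(-1/7) = -2/7)
m(V, G(q(-3, 4)))**2 = (-2/7)**2 = 4/49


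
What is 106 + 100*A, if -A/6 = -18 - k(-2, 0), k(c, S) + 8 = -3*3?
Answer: 706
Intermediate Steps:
k(c, S) = -17 (k(c, S) = -8 - 3*3 = -8 - 9 = -17)
A = 6 (A = -6*(-18 - 1*(-17)) = -6*(-18 + 17) = -6*(-1) = 6)
106 + 100*A = 106 + 100*6 = 106 + 600 = 706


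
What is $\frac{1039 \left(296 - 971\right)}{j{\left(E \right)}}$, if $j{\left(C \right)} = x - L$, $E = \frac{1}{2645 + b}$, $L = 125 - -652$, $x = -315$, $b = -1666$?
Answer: $\frac{233775}{364} \approx 642.24$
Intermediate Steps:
$L = 777$ ($L = 125 + 652 = 777$)
$E = \frac{1}{979}$ ($E = \frac{1}{2645 - 1666} = \frac{1}{979} \approx 0.0010215$)
$j{\left(C \right)} = -1092$ ($j{\left(C \right)} = -315 - 777 = -1092$)
$\frac{1039 \left(296 - 971\right)}{j{\left(E \right)}} = \frac{1039 \left(296 - 971\right)}{-1092} = 1039 \left(-675\right) \left(- \frac{1}{1092}\right) = \left(-701325\right) \left(- \frac{1}{1092}\right) = \frac{233775}{364}$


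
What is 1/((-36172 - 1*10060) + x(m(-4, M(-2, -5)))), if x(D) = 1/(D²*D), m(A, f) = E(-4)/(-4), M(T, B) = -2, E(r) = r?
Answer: -1/46231 ≈ -2.1631e-5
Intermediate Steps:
m(A, f) = 1 (m(A, f) = -4/(-4) = -4*(-¼) = 1)
x(D) = D⁻³ (x(D) = 1/(D³) = D⁻³)
1/((-36172 - 1*10060) + x(m(-4, M(-2, -5)))) = 1/((-36172 - 1*10060) + 1⁻³) = 1/((-36172 - 10060) + 1) = 1/(-46232 + 1) = 1/(-46231) = -1/46231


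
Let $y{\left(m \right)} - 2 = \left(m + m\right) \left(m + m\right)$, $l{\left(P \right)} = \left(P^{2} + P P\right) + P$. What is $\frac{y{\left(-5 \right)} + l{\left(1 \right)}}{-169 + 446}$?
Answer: $\frac{105}{277} \approx 0.37906$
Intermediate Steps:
$l{\left(P \right)} = P + 2 P^{2}$ ($l{\left(P \right)} = \left(P^{2} + P^{2}\right) + P = 2 P^{2} + P = P + 2 P^{2}$)
$y{\left(m \right)} = 2 + 4 m^{2}$ ($y{\left(m \right)} = 2 + \left(m + m\right) \left(m + m\right) = 2 + 2 m 2 m = 2 + 4 m^{2}$)
$\frac{y{\left(-5 \right)} + l{\left(1 \right)}}{-169 + 446} = \frac{\left(2 + 4 \left(-5\right)^{2}\right) + 1 \left(1 + 2 \cdot 1\right)}{-169 + 446} = \frac{\left(2 + 4 \cdot 25\right) + 1 \left(1 + 2\right)}{277} = \frac{\left(2 + 100\right) + 1 \cdot 3}{277} = \frac{102 + 3}{277} = \frac{1}{277} \cdot 105 = \frac{105}{277}$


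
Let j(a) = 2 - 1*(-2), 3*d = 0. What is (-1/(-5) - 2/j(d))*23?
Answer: -69/10 ≈ -6.9000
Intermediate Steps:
d = 0 (d = (⅓)*0 = 0)
j(a) = 4 (j(a) = 2 + 2 = 4)
(-1/(-5) - 2/j(d))*23 = (-1/(-5) - 2/4)*23 = (-1*(-⅕) - 2*¼)*23 = (⅕ - ½)*23 = -3/10*23 = -69/10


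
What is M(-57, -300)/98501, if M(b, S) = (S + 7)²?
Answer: 85849/98501 ≈ 0.87155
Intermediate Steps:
M(b, S) = (7 + S)²
M(-57, -300)/98501 = (7 - 300)²/98501 = (-293)²*(1/98501) = 85849*(1/98501) = 85849/98501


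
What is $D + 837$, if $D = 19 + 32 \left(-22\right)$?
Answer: $152$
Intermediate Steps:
$D = -685$ ($D = 19 - 704 = -685$)
$D + 837 = -685 + 837 = 152$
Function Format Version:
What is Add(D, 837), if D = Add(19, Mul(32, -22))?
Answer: 152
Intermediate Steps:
D = -685 (D = Add(19, -704) = -685)
Add(D, 837) = Add(-685, 837) = 152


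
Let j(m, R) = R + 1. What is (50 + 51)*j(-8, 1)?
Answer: 202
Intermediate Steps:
j(m, R) = 1 + R
(50 + 51)*j(-8, 1) = (50 + 51)*(1 + 1) = 101*2 = 202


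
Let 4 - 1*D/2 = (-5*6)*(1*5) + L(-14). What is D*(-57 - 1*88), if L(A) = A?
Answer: -48720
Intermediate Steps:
D = 336 (D = 8 - 2*((-5*6)*(1*5) - 14) = 8 - 2*(-30*5 - 14) = 8 - 2*(-150 - 14) = 8 - 2*(-164) = 8 + 328 = 336)
D*(-57 - 1*88) = 336*(-57 - 1*88) = 336*(-57 - 88) = 336*(-145) = -48720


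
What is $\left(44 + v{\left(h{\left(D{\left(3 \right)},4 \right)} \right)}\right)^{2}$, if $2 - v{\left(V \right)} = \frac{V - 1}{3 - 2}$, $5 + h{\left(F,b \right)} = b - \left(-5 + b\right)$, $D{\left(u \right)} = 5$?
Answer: $2209$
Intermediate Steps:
$h{\left(F,b \right)} = 0$ ($h{\left(F,b \right)} = -5 + \left(b - \left(-5 + b\right)\right) = -5 + 5 = 0$)
$v{\left(V \right)} = 3 - V$ ($v{\left(V \right)} = 2 - \frac{V - 1}{3 - 2} = 2 - \frac{-1 + V}{1} = 2 - \left(-1 + V\right) 1 = 2 - \left(-1 + V\right) = 3 - V$)
$\left(44 + v{\left(h{\left(D{\left(3 \right)},4 \right)} \right)}\right)^{2} = \left(44 + \left(3 - 0\right)\right)^{2} = \left(44 + \left(3 + 0\right)\right)^{2} = \left(44 + 3\right)^{2} = 47^{2} = 2209$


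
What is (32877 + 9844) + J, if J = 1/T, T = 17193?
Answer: 734502154/17193 ≈ 42721.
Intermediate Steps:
J = 1/17193 ≈ 5.8163e-5
(32877 + 9844) + J = (32877 + 9844) + 1/17193 = 42721 + 1/17193 = 734502154/17193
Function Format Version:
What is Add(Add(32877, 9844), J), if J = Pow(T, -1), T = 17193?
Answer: Rational(734502154, 17193) ≈ 42721.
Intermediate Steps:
J = Rational(1, 17193) (J = Pow(17193, -1) = Rational(1, 17193) ≈ 5.8163e-5)
Add(Add(32877, 9844), J) = Add(Add(32877, 9844), Rational(1, 17193)) = Add(42721, Rational(1, 17193)) = Rational(734502154, 17193)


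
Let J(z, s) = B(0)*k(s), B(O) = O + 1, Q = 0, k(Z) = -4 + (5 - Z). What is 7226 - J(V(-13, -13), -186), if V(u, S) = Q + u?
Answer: 7039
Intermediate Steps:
k(Z) = 1 - Z
B(O) = 1 + O
V(u, S) = u (V(u, S) = 0 + u = u)
J(z, s) = 1 - s (J(z, s) = (1 + 0)*(1 - s) = 1*(1 - s) = 1 - s)
7226 - J(V(-13, -13), -186) = 7226 - (1 - 1*(-186)) = 7226 - (1 + 186) = 7226 - 1*187 = 7226 - 187 = 7039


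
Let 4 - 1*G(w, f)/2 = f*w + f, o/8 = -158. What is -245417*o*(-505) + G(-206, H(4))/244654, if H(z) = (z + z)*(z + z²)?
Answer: -19163084739124076/122327 ≈ -1.5665e+11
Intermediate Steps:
o = -1264 (o = 8*(-158) = -1264)
H(z) = 2*z*(z + z²) (H(z) = (2*z)*(z + z²) = 2*z*(z + z²))
G(w, f) = 8 - 2*f - 2*f*w (G(w, f) = 8 - 2*(f*w + f) = 8 - 2*(f + f*w) = 8 + (-2*f - 2*f*w) = 8 - 2*f - 2*f*w)
-245417*o*(-505) + G(-206, H(4))/244654 = -245417*(-1264*(-505)) + (8 - 4*4²*(1 + 4) - 2*2*4²*(1 + 4)*(-206))/244654 = -245417/(1/638320) + (8 - 4*16*5 - 2*2*16*5*(-206))*(1/244654) = -245417/1/638320 + (8 - 2*160 - 2*160*(-206))*(1/244654) = -245417*638320 + (8 - 320 + 65920)*(1/244654) = -156654579440 + 65608*(1/244654) = -156654579440 + 32804/122327 = -19163084739124076/122327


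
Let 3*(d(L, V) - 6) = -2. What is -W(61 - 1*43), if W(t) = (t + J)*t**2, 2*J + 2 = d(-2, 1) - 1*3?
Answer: -5886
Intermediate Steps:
d(L, V) = 16/3 (d(L, V) = 6 + (1/3)*(-2) = 6 - 2/3 = 16/3)
J = 1/6 (J = -1 + (16/3 - 1*3)/2 = -1 + (16/3 - 3)/2 = -1 + (1/2)*(7/3) = -1 + 7/6 = 1/6 ≈ 0.16667)
W(t) = t**2*(1/6 + t) (W(t) = (t + 1/6)*t**2 = (1/6 + t)*t**2 = t**2*(1/6 + t))
-W(61 - 1*43) = -(61 - 1*43)**2*(1/6 + (61 - 1*43)) = -(61 - 43)**2*(1/6 + (61 - 43)) = -18**2*(1/6 + 18) = -324*109/6 = -1*5886 = -5886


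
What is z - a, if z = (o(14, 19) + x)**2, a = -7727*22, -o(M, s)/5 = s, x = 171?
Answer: 175770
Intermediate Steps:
o(M, s) = -5*s
a = -169994
z = 5776 (z = (-5*19 + 171)**2 = (-95 + 171)**2 = 76**2 = 5776)
z - a = 5776 - 1*(-169994) = 5776 + 169994 = 175770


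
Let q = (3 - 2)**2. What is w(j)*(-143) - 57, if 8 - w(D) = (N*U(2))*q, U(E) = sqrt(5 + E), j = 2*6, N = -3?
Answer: -1201 - 429*sqrt(7) ≈ -2336.0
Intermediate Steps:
j = 12
q = 1 (q = 1**2 = 1)
w(D) = 8 + 3*sqrt(7) (w(D) = 8 - (-3*sqrt(5 + 2)) = 8 - (-3*sqrt(7)) = 8 - (-3)*sqrt(7) = 8 + 3*sqrt(7))
w(j)*(-143) - 57 = (8 + 3*sqrt(7))*(-143) - 57 = (-1144 - 429*sqrt(7)) - 57 = -1201 - 429*sqrt(7)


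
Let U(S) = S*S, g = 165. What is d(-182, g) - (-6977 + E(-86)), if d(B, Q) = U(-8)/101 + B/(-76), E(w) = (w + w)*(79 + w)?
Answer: 22168397/3838 ≈ 5776.0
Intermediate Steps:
U(S) = S²
E(w) = 2*w*(79 + w) (E(w) = (2*w)*(79 + w) = 2*w*(79 + w))
d(B, Q) = 64/101 - B/76 (d(B, Q) = (-8)²/101 + B/(-76) = 64*(1/101) + B*(-1/76) = 64/101 - B/76)
d(-182, g) - (-6977 + E(-86)) = (64/101 - 1/76*(-182)) - (-6977 + 2*(-86)*(79 - 86)) = (64/101 + 91/38) - (-6977 + 2*(-86)*(-7)) = 11623/3838 - (-6977 + 1204) = 11623/3838 - 1*(-5773) = 11623/3838 + 5773 = 22168397/3838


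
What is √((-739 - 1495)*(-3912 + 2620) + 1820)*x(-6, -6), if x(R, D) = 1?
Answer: 2*√722037 ≈ 1699.5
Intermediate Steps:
√((-739 - 1495)*(-3912 + 2620) + 1820)*x(-6, -6) = √((-739 - 1495)*(-3912 + 2620) + 1820)*1 = √(-2234*(-1292) + 1820)*1 = √(2886328 + 1820)*1 = √2888148*1 = (2*√722037)*1 = 2*√722037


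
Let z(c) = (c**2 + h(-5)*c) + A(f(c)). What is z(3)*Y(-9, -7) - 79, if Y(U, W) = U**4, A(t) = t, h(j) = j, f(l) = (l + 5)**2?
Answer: 380459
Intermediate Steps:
f(l) = (5 + l)**2
z(c) = c**2 + (5 + c)**2 - 5*c (z(c) = (c**2 - 5*c) + (5 + c)**2 = c**2 + (5 + c)**2 - 5*c)
z(3)*Y(-9, -7) - 79 = (25 + 2*3**2 + 5*3)*(-9)**4 - 79 = (25 + 2*9 + 15)*6561 - 79 = (25 + 18 + 15)*6561 - 79 = 58*6561 - 79 = 380538 - 79 = 380459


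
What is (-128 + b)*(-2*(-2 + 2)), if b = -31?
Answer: 0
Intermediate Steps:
(-128 + b)*(-2*(-2 + 2)) = (-128 - 31)*(-2*(-2 + 2)) = -(-318)*0 = -159*0 = 0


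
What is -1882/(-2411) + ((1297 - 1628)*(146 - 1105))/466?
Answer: 766198331/1123526 ≈ 681.96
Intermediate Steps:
-1882/(-2411) + ((1297 - 1628)*(146 - 1105))/466 = -1882*(-1/2411) - 331*(-959)*(1/466) = 1882/2411 + 317429*(1/466) = 1882/2411 + 317429/466 = 766198331/1123526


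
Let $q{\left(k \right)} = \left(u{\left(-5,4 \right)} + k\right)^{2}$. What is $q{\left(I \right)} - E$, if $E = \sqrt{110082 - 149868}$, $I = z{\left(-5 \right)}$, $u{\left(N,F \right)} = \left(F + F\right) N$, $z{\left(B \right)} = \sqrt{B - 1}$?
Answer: $\left(40 - i \sqrt{6}\right)^{2} - i \sqrt{39786} \approx 1594.0 - 395.42 i$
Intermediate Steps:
$z{\left(B \right)} = \sqrt{-1 + B}$
$u{\left(N,F \right)} = 2 F N$
$I = i \sqrt{6}$ ($I = \sqrt{-1 - 5} = \sqrt{-6} = i \sqrt{6} \approx 2.4495 i$)
$E = i \sqrt{39786}$ ($E = \sqrt{-39786} = i \sqrt{39786} \approx 199.46 i$)
$q{\left(k \right)} = \left(-40 + k\right)^{2}$ ($q{\left(k \right)} = \left(2 \cdot 4 \left(-5\right) + k\right)^{2} = \left(-40 + k\right)^{2}$)
$q{\left(I \right)} - E = \left(-40 + i \sqrt{6}\right)^{2} - i \sqrt{39786}$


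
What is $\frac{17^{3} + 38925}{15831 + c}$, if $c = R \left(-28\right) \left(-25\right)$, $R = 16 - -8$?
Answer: $\frac{43838}{32631} \approx 1.3434$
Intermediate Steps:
$R = 24$ ($R = 16 + 8 = 24$)
$c = 16800$ ($c = 24 \left(-28\right) \left(-25\right) = \left(-672\right) \left(-25\right) = 16800$)
$\frac{17^{3} + 38925}{15831 + c} = \frac{17^{3} + 38925}{15831 + 16800} = \frac{4913 + 38925}{32631} = 43838 \cdot \frac{1}{32631} = \frac{43838}{32631}$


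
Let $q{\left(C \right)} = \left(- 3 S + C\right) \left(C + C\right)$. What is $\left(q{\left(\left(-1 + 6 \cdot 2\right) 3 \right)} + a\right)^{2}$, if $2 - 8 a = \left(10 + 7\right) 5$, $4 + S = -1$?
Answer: $\frac{638118121}{64} \approx 9.9706 \cdot 10^{6}$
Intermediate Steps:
$S = -5$ ($S = -4 - 1 = -5$)
$q{\left(C \right)} = 2 C \left(15 + C\right)$ ($q{\left(C \right)} = \left(\left(-3\right) \left(-5\right) + C\right) \left(C + C\right) = \left(15 + C\right) 2 C = 2 C \left(15 + C\right)$)
$a = - \frac{83}{8}$ ($a = \frac{1}{4} - \frac{\left(10 + 7\right) 5}{8} = \frac{1}{4} - \frac{17 \cdot 5}{8} = \frac{1}{4} - \frac{85}{8} = - \frac{83}{8} \approx -10.375$)
$\left(q{\left(\left(-1 + 6 \cdot 2\right) 3 \right)} + a\right)^{2} = \left(2 \left(-1 + 6 \cdot 2\right) 3 \left(15 + \left(-1 + 6 \cdot 2\right) 3\right) - \frac{83}{8}\right)^{2} = \left(2 \left(-1 + 12\right) 3 \left(15 + \left(-1 + 12\right) 3\right) - \frac{83}{8}\right)^{2} = \left(2 \cdot 11 \cdot 3 \left(15 + 11 \cdot 3\right) - \frac{83}{8}\right)^{2} = \left(2 \cdot 33 \left(15 + 33\right) - \frac{83}{8}\right)^{2} = \left(2 \cdot 33 \cdot 48 - \frac{83}{8}\right)^{2} = \left(3168 - \frac{83}{8}\right)^{2} = \left(\frac{25261}{8}\right)^{2} = \frac{638118121}{64}$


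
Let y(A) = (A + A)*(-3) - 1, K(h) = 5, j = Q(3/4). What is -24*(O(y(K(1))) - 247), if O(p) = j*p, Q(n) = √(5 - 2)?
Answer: 5928 + 744*√3 ≈ 7216.6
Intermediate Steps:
Q(n) = √3
j = √3 ≈ 1.7320
y(A) = -1 - 6*A (y(A) = (2*A)*(-3) - 1 = -6*A - 1 = -1 - 6*A)
O(p) = p*√3 (O(p) = √3*p = p*√3)
-24*(O(y(K(1))) - 247) = -24*((-1 - 6*5)*√3 - 247) = -24*((-1 - 30)*√3 - 247) = -24*(-31*√3 - 247) = -24*(-247 - 31*√3) = 5928 + 744*√3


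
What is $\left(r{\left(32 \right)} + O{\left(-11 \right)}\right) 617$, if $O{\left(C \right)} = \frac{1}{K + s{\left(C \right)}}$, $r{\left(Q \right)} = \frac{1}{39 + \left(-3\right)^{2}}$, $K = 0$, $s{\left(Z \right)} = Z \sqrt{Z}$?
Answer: $\frac{617}{48} + \frac{617 i \sqrt{11}}{121} \approx 12.854 + 16.912 i$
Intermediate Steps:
$s{\left(Z \right)} = Z^{\frac{3}{2}}$
$r{\left(Q \right)} = \frac{1}{48}$ ($r{\left(Q \right)} = \frac{1}{39 + 9} = \frac{1}{48}$)
$O{\left(C \right)} = \frac{1}{C^{\frac{3}{2}}}$ ($O{\left(C \right)} = \frac{1}{0 + C^{\frac{3}{2}}} = \frac{1}{C^{\frac{3}{2}}}$)
$\left(r{\left(32 \right)} + O{\left(-11 \right)}\right) 617 = \left(\frac{1}{48} + \frac{1}{\left(-11\right) i \sqrt{11}}\right) 617 = \left(\frac{1}{48} + \frac{i \sqrt{11}}{121}\right) 617 = \frac{617}{48} + \frac{617 i \sqrt{11}}{121}$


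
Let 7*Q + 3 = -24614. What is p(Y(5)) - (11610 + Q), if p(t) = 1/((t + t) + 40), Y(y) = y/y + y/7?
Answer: -17222463/2128 ≈ -8093.3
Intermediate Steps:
Q = -24617/7 (Q = -3/7 + (⅐)*(-24614) = -3/7 - 24614/7 = -24617/7 ≈ -3516.7)
Y(y) = 1 + y/7 (Y(y) = 1 + y*(⅐) = 1 + y/7)
p(t) = 1/(40 + 2*t) (p(t) = 1/(2*t + 40) = 1/(40 + 2*t))
p(Y(5)) - (11610 + Q) = 1/(2*(20 + (1 + (⅐)*5))) - (11610 - 24617/7) = 1/(2*(20 + (1 + 5/7))) - 1*56653/7 = 1/(2*(20 + 12/7)) - 56653/7 = 1/(2*(152/7)) - 56653/7 = (½)*(7/152) - 56653/7 = 7/304 - 56653/7 = -17222463/2128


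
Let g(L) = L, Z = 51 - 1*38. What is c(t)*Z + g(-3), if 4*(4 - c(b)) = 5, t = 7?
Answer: 131/4 ≈ 32.750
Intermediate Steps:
c(b) = 11/4 (c(b) = 4 - 1/4*5 = 4 - 5/4 = 11/4)
Z = 13 (Z = 51 - 38 = 13)
c(t)*Z + g(-3) = (11/4)*13 - 3 = 143/4 - 3 = 131/4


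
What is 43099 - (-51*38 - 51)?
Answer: 45088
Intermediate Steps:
43099 - (-51*38 - 51) = 43099 - (-1938 - 51) = 43099 - 1*(-1989) = 43099 + 1989 = 45088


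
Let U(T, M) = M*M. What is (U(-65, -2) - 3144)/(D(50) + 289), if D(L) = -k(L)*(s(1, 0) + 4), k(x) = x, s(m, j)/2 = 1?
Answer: 3140/11 ≈ 285.45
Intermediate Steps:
s(m, j) = 2 (s(m, j) = 2*1 = 2)
U(T, M) = M²
D(L) = -6*L (D(L) = -L*(2 + 4) = -L*6 = -6*L)
(U(-65, -2) - 3144)/(D(50) + 289) = ((-2)² - 3144)/(-6*50 + 289) = (4 - 3144)/(-300 + 289) = -3140/(-11) = -3140*(-1/11) = 3140/11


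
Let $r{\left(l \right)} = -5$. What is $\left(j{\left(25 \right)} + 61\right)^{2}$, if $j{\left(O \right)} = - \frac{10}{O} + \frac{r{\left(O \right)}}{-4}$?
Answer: $\frac{1530169}{400} \approx 3825.4$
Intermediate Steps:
$j{\left(O \right)} = \frac{5}{4} - \frac{10}{O}$ ($j{\left(O \right)} = - \frac{10}{O} - \frac{5}{-4} = - \frac{10}{O} - - \frac{5}{4} = - \frac{10}{O} + \frac{5}{4} = \frac{5}{4} - \frac{10}{O}$)
$\left(j{\left(25 \right)} + 61\right)^{2} = \left(\left(\frac{5}{4} - \frac{10}{25}\right) + 61\right)^{2} = \left(\left(\frac{5}{4} - \frac{2}{5}\right) + 61\right)^{2} = \left(\frac{17}{20} + 61\right)^{2} = \left(\frac{1237}{20}\right)^{2} = \frac{1530169}{400}$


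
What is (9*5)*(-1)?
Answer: -45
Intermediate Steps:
(9*5)*(-1) = 45*(-1) = -45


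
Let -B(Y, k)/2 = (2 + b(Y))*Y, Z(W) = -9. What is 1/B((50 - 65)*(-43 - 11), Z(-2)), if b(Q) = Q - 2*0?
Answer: -1/1315440 ≈ -7.6020e-7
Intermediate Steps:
b(Q) = Q (b(Q) = Q + 0 = Q)
B(Y, k) = -2*Y*(2 + Y) (B(Y, k) = -2*(2 + Y)*Y = -2*Y*(2 + Y))
1/B((50 - 65)*(-43 - 11), Z(-2)) = 1/(-2*(50 - 65)*(-43 - 11)*(2 + (50 - 65)*(-43 - 11))) = 1/(-2*(-15*(-54))*(2 - 15*(-54))) = 1/(-2*810*(2 + 810)) = 1/(-2*810*812) = 1/(-1315440) = -1/1315440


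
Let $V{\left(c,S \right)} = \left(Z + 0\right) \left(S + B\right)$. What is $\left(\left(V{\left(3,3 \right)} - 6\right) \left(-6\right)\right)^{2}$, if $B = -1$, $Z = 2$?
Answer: $144$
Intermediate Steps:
$V{\left(c,S \right)} = -2 + 2 S$ ($V{\left(c,S \right)} = \left(2 + 0\right) \left(S - 1\right) = 2 \left(-1 + S\right) = -2 + 2 S$)
$\left(\left(V{\left(3,3 \right)} - 6\right) \left(-6\right)\right)^{2} = \left(\left(\left(-2 + 2 \cdot 3\right) - 6\right) \left(-6\right)\right)^{2} = \left(\left(\left(-2 + 6\right) - 6\right) \left(-6\right)\right)^{2} = \left(\left(4 - 6\right) \left(-6\right)\right)^{2} = \left(\left(-2\right) \left(-6\right)\right)^{2} = 12^{2} = 144$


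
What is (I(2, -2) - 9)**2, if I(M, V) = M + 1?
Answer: 36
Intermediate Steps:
I(M, V) = 1 + M
(I(2, -2) - 9)**2 = ((1 + 2) - 9)**2 = (3 - 9)**2 = (-6)**2 = 36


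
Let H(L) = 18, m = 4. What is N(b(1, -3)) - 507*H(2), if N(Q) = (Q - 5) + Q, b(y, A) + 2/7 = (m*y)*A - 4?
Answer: -64145/7 ≈ -9163.6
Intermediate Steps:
b(y, A) = -30/7 + 4*A*y (b(y, A) = -2/7 + ((4*y)*A - 4) = -2/7 + (4*A*y - 4) = -2/7 + (-4 + 4*A*y) = -30/7 + 4*A*y)
N(Q) = -5 + 2*Q (N(Q) = (-5 + Q) + Q = -5 + 2*Q)
N(b(1, -3)) - 507*H(2) = (-5 + 2*(-30/7 + 4*(-3)*1)) - 507*18 = (-5 + 2*(-30/7 - 12)) - 9126 = (-5 + 2*(-114/7)) - 9126 = (-5 - 228/7) - 9126 = -263/7 - 9126 = -64145/7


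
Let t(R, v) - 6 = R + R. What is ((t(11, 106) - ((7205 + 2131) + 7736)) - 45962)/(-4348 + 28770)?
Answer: -31503/12211 ≈ -2.5799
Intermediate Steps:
t(R, v) = 6 + 2*R (t(R, v) = 6 + (R + R) = 6 + 2*R)
((t(11, 106) - ((7205 + 2131) + 7736)) - 45962)/(-4348 + 28770) = (((6 + 2*11) - ((7205 + 2131) + 7736)) - 45962)/(-4348 + 28770) = (((6 + 22) - (9336 + 7736)) - 45962)/24422 = ((28 - 1*17072) - 45962)*(1/24422) = ((28 - 17072) - 45962)*(1/24422) = (-17044 - 45962)*(1/24422) = -63006*1/24422 = -31503/12211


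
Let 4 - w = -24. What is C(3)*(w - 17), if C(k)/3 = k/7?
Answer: 99/7 ≈ 14.143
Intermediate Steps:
C(k) = 3*k/7 (C(k) = 3*(k/7) = 3*k/7)
w = 28 (w = 4 - 1*(-24) = 4 + 24 = 28)
C(3)*(w - 17) = ((3/7)*3)*(28 - 17) = (9/7)*11 = 99/7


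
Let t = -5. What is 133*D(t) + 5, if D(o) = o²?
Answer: 3330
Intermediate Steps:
133*D(t) + 5 = 133*(-5)² + 5 = 133*25 + 5 = 3325 + 5 = 3330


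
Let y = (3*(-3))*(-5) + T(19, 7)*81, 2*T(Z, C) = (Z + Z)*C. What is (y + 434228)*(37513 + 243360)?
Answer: 125001405158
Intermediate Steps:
T(Z, C) = C*Z (T(Z, C) = ((Z + Z)*C)/2 = ((2*Z)*C)/2 = (2*C*Z)/2 = C*Z)
y = 10818 (y = (3*(-3))*(-5) + (7*19)*81 = -9*(-5) + 133*81 = 45 + 10773 = 10818)
(y + 434228)*(37513 + 243360) = (10818 + 434228)*(37513 + 243360) = 445046*280873 = 125001405158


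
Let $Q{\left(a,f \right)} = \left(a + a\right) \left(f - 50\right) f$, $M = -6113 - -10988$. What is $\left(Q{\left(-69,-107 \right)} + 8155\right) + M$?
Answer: $-2305232$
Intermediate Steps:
$M = 4875$ ($M = -6113 + 10988 = 4875$)
$Q{\left(a,f \right)} = 2 a f \left(-50 + f\right)$ ($Q{\left(a,f \right)} = 2 a \left(-50 + f\right) f = 2 a f \left(-50 + f\right)$)
$\left(Q{\left(-69,-107 \right)} + 8155\right) + M = \left(2 \left(-69\right) \left(-107\right) \left(-50 - 107\right) + 8155\right) + 4875 = \left(2 \left(-69\right) \left(-107\right) \left(-157\right) + 8155\right) + 4875 = \left(-2318262 + 8155\right) + 4875 = -2310107 + 4875 = -2305232$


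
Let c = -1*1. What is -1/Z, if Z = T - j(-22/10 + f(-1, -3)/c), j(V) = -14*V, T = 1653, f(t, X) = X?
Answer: -5/8321 ≈ -0.00060089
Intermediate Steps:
c = -1
Z = 8321/5 (Z = 1653 - (-14)*(-22/10 - 3/(-1)) = 1653 - (-14)*(-22*⅒ - 3*(-1)) = 1653 - (-14)*(-11/5 + 3) = 1653 - (-14)*4/5 = 1653 - 1*(-56/5) = 1653 + 56/5 = 8321/5 ≈ 1664.2)
-1/Z = -1/8321/5 = -1*5/8321 = -5/8321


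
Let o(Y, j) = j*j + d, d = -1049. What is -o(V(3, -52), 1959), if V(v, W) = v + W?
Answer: -3836632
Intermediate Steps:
V(v, W) = W + v
o(Y, j) = -1049 + j**2 (o(Y, j) = j*j - 1049 = j**2 - 1049 = -1049 + j**2)
-o(V(3, -52), 1959) = -(-1049 + 1959**2) = -(-1049 + 3837681) = -1*3836632 = -3836632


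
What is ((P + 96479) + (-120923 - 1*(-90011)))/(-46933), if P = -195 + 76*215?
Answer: -81712/46933 ≈ -1.7410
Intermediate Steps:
P = 16145 (P = -195 + 16340 = 16145)
((P + 96479) + (-120923 - 1*(-90011)))/(-46933) = ((16145 + 96479) + (-120923 - 1*(-90011)))/(-46933) = (112624 + (-120923 + 90011))*(-1/46933) = (112624 - 30912)*(-1/46933) = 81712*(-1/46933) = -81712/46933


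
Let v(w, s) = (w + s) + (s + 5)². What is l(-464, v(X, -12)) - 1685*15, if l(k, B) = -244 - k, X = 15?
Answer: -25055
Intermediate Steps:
v(w, s) = s + w + (5 + s)² (v(w, s) = (s + w) + (5 + s)² = s + w + (5 + s)²)
l(-464, v(X, -12)) - 1685*15 = (-244 - 1*(-464)) - 1685*15 = (-244 + 464) - 1*25275 = 220 - 25275 = -25055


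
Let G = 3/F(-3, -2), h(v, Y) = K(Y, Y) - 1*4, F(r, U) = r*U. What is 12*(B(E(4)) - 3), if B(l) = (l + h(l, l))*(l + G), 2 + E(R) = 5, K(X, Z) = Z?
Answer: 48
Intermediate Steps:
F(r, U) = U*r
E(R) = 3 (E(R) = -2 + 5 = 3)
h(v, Y) = -4 + Y (h(v, Y) = Y - 1*4 = Y - 4 = -4 + Y)
G = ½ (G = 3/((-2*(-3))) = 3/6 = 3*(⅙) = ½ ≈ 0.50000)
B(l) = (½ + l)*(-4 + 2*l) (B(l) = (l + (-4 + l))*(l + ½) = (-4 + 2*l)*(½ + l) = (½ + l)*(-4 + 2*l))
12*(B(E(4)) - 3) = 12*((-2 - 3*3 + 2*3²) - 3) = 12*((-2 - 9 + 2*9) - 3) = 12*((-2 - 9 + 18) - 3) = 12*(7 - 3) = 12*4 = 48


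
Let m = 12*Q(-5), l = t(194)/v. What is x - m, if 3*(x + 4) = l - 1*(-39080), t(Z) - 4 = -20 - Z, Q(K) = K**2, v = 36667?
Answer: 1399505846/110001 ≈ 12723.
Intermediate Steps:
t(Z) = -16 - Z (t(Z) = 4 + (-20 - Z) = -16 - Z)
l = -210/36667 (l = (-16 - 1*194)/36667 = (-16 - 194)*(1/36667) = -210*1/36667 = -210/36667 ≈ -0.0057272)
m = 300 (m = 12*(-5)**2 = 12*25 = 300)
x = 1432506146/110001 (x = -4 + (-210/36667 - 1*(-39080))/3 = -4 + (-210/36667 + 39080)/3 = -4 + (1/3)*(1432946150/36667) = -4 + 1432946150/110001 = 1432506146/110001 ≈ 13023.)
x - m = 1432506146/110001 - 1*300 = 1432506146/110001 - 300 = 1399505846/110001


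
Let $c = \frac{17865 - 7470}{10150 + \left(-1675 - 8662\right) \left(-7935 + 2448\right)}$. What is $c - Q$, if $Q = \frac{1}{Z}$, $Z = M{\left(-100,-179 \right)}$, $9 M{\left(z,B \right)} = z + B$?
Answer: $\frac{57051514}{1758607339} \approx 0.032441$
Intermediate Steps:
$M{\left(z,B \right)} = \frac{B}{9} + \frac{z}{9}$ ($M{\left(z,B \right)} = \frac{z + B}{9} = \frac{B + z}{9} = \frac{B}{9} + \frac{z}{9}$)
$Z = -31$ ($Z = \frac{1}{9} \left(-179\right) + \frac{1}{9} \left(-100\right) = - \frac{179}{9} - \frac{100}{9} = -31$)
$Q = - \frac{1}{31}$ ($Q = \frac{1}{-31} = - \frac{1}{31} \approx -0.032258$)
$c = \frac{10395}{56729269}$ ($c = \frac{10395}{10150 - -56719119} = \frac{10395}{10150 + 56719119} = \frac{10395}{56729269} \approx 0.00018324$)
$c - Q = \frac{10395}{56729269} - - \frac{1}{31} = \frac{10395}{56729269} + \frac{1}{31} = \frac{57051514}{1758607339}$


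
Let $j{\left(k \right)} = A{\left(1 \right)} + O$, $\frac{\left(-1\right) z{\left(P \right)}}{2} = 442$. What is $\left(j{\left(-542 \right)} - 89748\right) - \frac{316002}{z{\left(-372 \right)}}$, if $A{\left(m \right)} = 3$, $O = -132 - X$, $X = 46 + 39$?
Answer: $- \frac{39605203}{442} \approx -89605.0$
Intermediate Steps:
$X = 85$
$O = -217$ ($O = -132 - 85 = -217$)
$z{\left(P \right)} = -884$ ($z{\left(P \right)} = \left(-2\right) 442 = -884$)
$j{\left(k \right)} = -214$ ($j{\left(k \right)} = 3 - 217 = -214$)
$\left(j{\left(-542 \right)} - 89748\right) - \frac{316002}{z{\left(-372 \right)}} = \left(-214 - 89748\right) - \frac{316002}{-884} = -89962 - - \frac{158001}{442} = -89962 + \frac{158001}{442} = - \frac{39605203}{442}$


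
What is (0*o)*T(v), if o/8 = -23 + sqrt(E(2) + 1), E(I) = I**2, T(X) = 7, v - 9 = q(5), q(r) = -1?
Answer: 0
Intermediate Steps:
v = 8 (v = 9 - 1 = 8)
o = -184 + 8*sqrt(5) (o = 8*(-23 + sqrt(2**2 + 1)) = 8*(-23 + sqrt(4 + 1)) = 8*(-23 + sqrt(5)) = -184 + 8*sqrt(5) ≈ -166.11)
(0*o)*T(v) = (0*(-184 + 8*sqrt(5)))*7 = 0*7 = 0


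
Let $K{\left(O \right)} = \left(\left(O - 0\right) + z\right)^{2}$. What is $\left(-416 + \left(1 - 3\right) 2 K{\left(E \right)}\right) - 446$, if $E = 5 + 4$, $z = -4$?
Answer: $-962$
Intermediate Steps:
$E = 9$
$K{\left(O \right)} = \left(-4 + O\right)^{2}$ ($K{\left(O \right)} = \left(\left(O - 0\right) - 4\right)^{2} = \left(\left(O + 0\right) - 4\right)^{2} = \left(O - 4\right)^{2} = \left(-4 + O\right)^{2}$)
$\left(-416 + \left(1 - 3\right) 2 K{\left(E \right)}\right) - 446 = \left(-416 + \left(1 - 3\right) 2 \left(-4 + 9\right)^{2}\right) - 446 = \left(-416 + \left(-2\right) 2 \cdot 5^{2}\right) - 446 = \left(-416 - 100\right) - 446 = -516 - 446 = -962$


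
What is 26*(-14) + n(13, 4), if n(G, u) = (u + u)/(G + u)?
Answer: -6180/17 ≈ -363.53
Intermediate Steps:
n(G, u) = 2*u/(G + u) (n(G, u) = (2*u)/(G + u) = 2*u/(G + u))
26*(-14) + n(13, 4) = 26*(-14) + 2*4/(13 + 4) = -364 + 2*4/17 = -364 + 2*4*(1/17) = -364 + 8/17 = -6180/17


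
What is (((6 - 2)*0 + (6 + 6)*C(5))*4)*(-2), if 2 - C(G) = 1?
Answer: -96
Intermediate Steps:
C(G) = 1 (C(G) = 2 - 1*1 = 2 - 1 = 1)
(((6 - 2)*0 + (6 + 6)*C(5))*4)*(-2) = (((6 - 2)*0 + (6 + 6)*1)*4)*(-2) = ((4*0 + 12*1)*4)*(-2) = ((0 + 12)*4)*(-2) = (12*4)*(-2) = 48*(-2) = -96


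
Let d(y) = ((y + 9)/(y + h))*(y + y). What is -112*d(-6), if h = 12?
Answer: 672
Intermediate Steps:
d(y) = 2*y*(9 + y)/(12 + y) (d(y) = ((y + 9)/(y + 12))*(y + y) = ((9 + y)/(12 + y))*(2*y) = 2*y*(9 + y)/(12 + y))
-112*d(-6) = -224*(-6)*(9 - 6)/(12 - 6) = -224*(-6)*3/6 = -112*(-6) = 672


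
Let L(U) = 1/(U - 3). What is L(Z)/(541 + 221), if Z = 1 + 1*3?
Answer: 1/762 ≈ 0.0013123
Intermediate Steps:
Z = 4 (Z = 1 + 3 = 4)
L(U) = 1/(-3 + U)
L(Z)/(541 + 221) = 1/((541 + 221)*(-3 + 4)) = 1/(762*1) = (1/762)*1 = 1/762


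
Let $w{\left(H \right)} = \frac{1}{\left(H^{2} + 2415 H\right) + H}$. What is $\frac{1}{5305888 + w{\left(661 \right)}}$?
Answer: $\frac{2033897}{10791629685537} \approx 1.8847 \cdot 10^{-7}$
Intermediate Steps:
$w{\left(H \right)} = \frac{1}{H^{2} + 2416 H}$
$\frac{1}{5305888 + w{\left(661 \right)}} = \frac{1}{5305888 + \frac{1}{661 \left(2416 + 661\right)}} = \frac{1}{5305888 + \frac{1}{661 \cdot 3077}} = \frac{1}{5305888 + \frac{1}{661} \cdot \frac{1}{3077}} = \frac{1}{5305888 + \frac{1}{2033897}} = \frac{1}{\frac{10791629685537}{2033897}} = \frac{2033897}{10791629685537}$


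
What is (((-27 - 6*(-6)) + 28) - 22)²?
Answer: 225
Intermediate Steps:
(((-27 - 6*(-6)) + 28) - 22)² = (((-27 + 36) + 28) - 22)² = ((9 + 28) - 22)² = (37 - 22)² = 15² = 225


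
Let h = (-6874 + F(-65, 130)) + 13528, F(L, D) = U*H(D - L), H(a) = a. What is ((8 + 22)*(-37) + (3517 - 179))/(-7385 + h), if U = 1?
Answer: -557/134 ≈ -4.1567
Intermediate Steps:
F(L, D) = D - L (F(L, D) = 1*(D - L) = D - L)
h = 6849 (h = (-6874 + (130 - 1*(-65))) + 13528 = (-6874 + (130 + 65)) + 13528 = (-6874 + 195) + 13528 = -6679 + 13528 = 6849)
((8 + 22)*(-37) + (3517 - 179))/(-7385 + h) = ((8 + 22)*(-37) + (3517 - 179))/(-7385 + 6849) = (30*(-37) + 3338)/(-536) = (-1110 + 3338)*(-1/536) = 2228*(-1/536) = -557/134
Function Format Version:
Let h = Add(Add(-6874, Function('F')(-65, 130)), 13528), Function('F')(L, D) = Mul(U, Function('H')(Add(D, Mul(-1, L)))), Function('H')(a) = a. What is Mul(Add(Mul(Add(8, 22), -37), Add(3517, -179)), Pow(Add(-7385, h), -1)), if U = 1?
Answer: Rational(-557, 134) ≈ -4.1567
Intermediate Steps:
Function('F')(L, D) = Add(D, Mul(-1, L)) (Function('F')(L, D) = Mul(1, Add(D, Mul(-1, L))) = Add(D, Mul(-1, L)))
h = 6849 (h = Add(Add(-6874, Add(130, Mul(-1, -65))), 13528) = Add(Add(-6874, Add(130, 65)), 13528) = Add(Add(-6874, 195), 13528) = Add(-6679, 13528) = 6849)
Mul(Add(Mul(Add(8, 22), -37), Add(3517, -179)), Pow(Add(-7385, h), -1)) = Mul(Add(Mul(Add(8, 22), -37), Add(3517, -179)), Pow(Add(-7385, 6849), -1)) = Mul(Add(Mul(30, -37), 3338), Pow(-536, -1)) = Mul(Add(-1110, 3338), Rational(-1, 536)) = Mul(2228, Rational(-1, 536)) = Rational(-557, 134)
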